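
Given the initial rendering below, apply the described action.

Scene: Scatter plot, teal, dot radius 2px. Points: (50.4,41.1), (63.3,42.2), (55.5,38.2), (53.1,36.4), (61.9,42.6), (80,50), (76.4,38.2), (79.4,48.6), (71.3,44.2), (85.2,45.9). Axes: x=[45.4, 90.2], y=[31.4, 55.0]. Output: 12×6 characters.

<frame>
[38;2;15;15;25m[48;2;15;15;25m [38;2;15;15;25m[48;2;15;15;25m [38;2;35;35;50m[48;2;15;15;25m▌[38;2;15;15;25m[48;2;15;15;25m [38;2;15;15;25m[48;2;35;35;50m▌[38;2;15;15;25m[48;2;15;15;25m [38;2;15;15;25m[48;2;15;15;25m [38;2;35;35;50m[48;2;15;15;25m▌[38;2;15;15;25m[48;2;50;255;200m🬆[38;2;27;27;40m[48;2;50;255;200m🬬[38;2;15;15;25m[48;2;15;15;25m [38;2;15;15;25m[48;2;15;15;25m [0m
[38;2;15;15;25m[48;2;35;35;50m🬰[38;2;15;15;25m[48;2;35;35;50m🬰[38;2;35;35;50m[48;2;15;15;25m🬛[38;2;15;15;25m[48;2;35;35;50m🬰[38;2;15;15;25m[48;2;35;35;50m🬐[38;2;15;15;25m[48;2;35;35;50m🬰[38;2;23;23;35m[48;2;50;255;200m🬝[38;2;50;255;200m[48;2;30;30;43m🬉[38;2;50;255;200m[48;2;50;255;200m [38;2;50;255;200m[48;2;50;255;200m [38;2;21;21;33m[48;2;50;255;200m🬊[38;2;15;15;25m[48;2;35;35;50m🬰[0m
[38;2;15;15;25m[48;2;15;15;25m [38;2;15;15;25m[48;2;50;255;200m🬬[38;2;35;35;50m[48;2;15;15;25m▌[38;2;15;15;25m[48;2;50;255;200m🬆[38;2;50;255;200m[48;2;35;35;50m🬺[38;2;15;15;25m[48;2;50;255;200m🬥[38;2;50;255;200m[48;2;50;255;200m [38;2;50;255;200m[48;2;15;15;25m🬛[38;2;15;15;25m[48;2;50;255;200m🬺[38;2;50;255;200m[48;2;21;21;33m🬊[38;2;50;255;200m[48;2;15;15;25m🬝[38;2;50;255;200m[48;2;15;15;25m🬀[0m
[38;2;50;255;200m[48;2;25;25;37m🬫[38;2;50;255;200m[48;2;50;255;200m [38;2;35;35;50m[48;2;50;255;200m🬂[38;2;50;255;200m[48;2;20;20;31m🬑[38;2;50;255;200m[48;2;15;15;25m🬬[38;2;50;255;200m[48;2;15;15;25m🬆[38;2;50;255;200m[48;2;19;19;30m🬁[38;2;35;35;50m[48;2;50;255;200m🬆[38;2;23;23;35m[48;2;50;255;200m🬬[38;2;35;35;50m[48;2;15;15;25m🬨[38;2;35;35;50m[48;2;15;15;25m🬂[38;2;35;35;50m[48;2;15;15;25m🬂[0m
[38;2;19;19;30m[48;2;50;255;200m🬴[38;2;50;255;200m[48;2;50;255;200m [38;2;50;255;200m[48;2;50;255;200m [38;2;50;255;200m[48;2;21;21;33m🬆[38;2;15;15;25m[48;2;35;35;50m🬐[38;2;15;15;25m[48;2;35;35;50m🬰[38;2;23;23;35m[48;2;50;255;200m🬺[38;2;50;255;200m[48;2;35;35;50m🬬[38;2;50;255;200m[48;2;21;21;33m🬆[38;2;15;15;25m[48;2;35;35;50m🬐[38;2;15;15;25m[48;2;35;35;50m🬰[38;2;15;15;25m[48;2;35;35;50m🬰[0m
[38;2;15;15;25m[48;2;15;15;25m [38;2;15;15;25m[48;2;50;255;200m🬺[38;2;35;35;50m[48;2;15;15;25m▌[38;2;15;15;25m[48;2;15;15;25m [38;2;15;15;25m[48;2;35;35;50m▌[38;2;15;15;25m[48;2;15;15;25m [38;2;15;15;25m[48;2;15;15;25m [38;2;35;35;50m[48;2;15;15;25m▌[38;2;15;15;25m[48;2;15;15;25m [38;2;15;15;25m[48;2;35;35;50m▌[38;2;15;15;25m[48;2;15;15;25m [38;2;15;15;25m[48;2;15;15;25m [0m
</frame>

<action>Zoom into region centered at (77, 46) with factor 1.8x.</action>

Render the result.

<frame>
[38;2;15;15;25m[48;2;15;15;25m [38;2;15;15;25m[48;2;15;15;25m [38;2;35;35;50m[48;2;15;15;25m▌[38;2;15;15;25m[48;2;15;15;25m [38;2;15;15;25m[48;2;35;35;50m▌[38;2;15;15;25m[48;2;15;15;25m [38;2;15;15;25m[48;2;50;255;200m🬝[38;2;21;21;33m[48;2;50;255;200m🬊[38;2;15;15;25m[48;2;15;15;25m [38;2;15;15;25m[48;2;35;35;50m▌[38;2;15;15;25m[48;2;15;15;25m [38;2;15;15;25m[48;2;15;15;25m [0m
[38;2;15;15;25m[48;2;35;35;50m🬰[38;2;15;15;25m[48;2;35;35;50m🬰[38;2;35;35;50m[48;2;15;15;25m🬛[38;2;15;15;25m[48;2;35;35;50m🬰[38;2;15;15;25m[48;2;35;35;50m🬐[38;2;23;23;35m[48;2;50;255;200m🬝[38;2;50;255;200m[48;2;50;255;200m [38;2;50;255;200m[48;2;50;255;200m [38;2;50;255;200m[48;2;23;23;35m🬀[38;2;15;15;25m[48;2;35;35;50m🬐[38;2;15;15;25m[48;2;35;35;50m🬰[38;2;15;15;25m[48;2;35;35;50m🬰[0m
[38;2;15;15;25m[48;2;15;15;25m [38;2;15;15;25m[48;2;15;15;25m [38;2;35;35;50m[48;2;15;15;25m▌[38;2;15;15;25m[48;2;50;255;200m🬬[38;2;15;15;25m[48;2;35;35;50m▌[38;2;15;15;25m[48;2;15;15;25m [38;2;50;255;200m[48;2;15;15;25m🬊[38;2;50;255;200m[48;2;23;23;35m🬀[38;2;15;15;25m[48;2;50;255;200m🬝[38;2;15;15;25m[48;2;50;255;200m🬀[38;2;15;15;25m[48;2;50;255;200m🬊[38;2;15;15;25m[48;2;15;15;25m [0m
[38;2;35;35;50m[48;2;15;15;25m🬂[38;2;35;35;50m[48;2;15;15;25m🬂[38;2;35;35;50m[48;2;50;255;200m🬐[38;2;50;255;200m[48;2;50;255;200m [38;2;50;255;200m[48;2;31;31;45m🬃[38;2;35;35;50m[48;2;15;15;25m🬂[38;2;35;35;50m[48;2;15;15;25m🬂[38;2;35;35;50m[48;2;15;15;25m🬕[38;2;35;35;50m[48;2;15;15;25m🬂[38;2;50;255;200m[48;2;21;21;33m🬊[38;2;50;255;200m[48;2;19;19;30m🬀[38;2;35;35;50m[48;2;15;15;25m🬂[0m
[38;2;15;15;25m[48;2;35;35;50m🬰[38;2;15;15;25m[48;2;35;35;50m🬰[38;2;35;35;50m[48;2;15;15;25m🬛[38;2;50;255;200m[48;2;23;23;35m🬀[38;2;15;15;25m[48;2;35;35;50m🬐[38;2;15;15;25m[48;2;35;35;50m🬰[38;2;15;15;25m[48;2;35;35;50m🬰[38;2;35;35;50m[48;2;15;15;25m🬛[38;2;15;15;25m[48;2;35;35;50m🬰[38;2;15;15;25m[48;2;35;35;50m🬐[38;2;15;15;25m[48;2;35;35;50m🬰[38;2;15;15;25m[48;2;35;35;50m🬰[0m
[38;2;15;15;25m[48;2;15;15;25m [38;2;15;15;25m[48;2;15;15;25m [38;2;35;35;50m[48;2;15;15;25m▌[38;2;15;15;25m[48;2;15;15;25m [38;2;15;15;25m[48;2;35;35;50m▌[38;2;15;15;25m[48;2;15;15;25m [38;2;15;15;25m[48;2;15;15;25m [38;2;35;35;50m[48;2;15;15;25m▌[38;2;15;15;25m[48;2;15;15;25m [38;2;15;15;25m[48;2;35;35;50m▌[38;2;15;15;25m[48;2;15;15;25m [38;2;15;15;25m[48;2;15;15;25m [0m
</frame>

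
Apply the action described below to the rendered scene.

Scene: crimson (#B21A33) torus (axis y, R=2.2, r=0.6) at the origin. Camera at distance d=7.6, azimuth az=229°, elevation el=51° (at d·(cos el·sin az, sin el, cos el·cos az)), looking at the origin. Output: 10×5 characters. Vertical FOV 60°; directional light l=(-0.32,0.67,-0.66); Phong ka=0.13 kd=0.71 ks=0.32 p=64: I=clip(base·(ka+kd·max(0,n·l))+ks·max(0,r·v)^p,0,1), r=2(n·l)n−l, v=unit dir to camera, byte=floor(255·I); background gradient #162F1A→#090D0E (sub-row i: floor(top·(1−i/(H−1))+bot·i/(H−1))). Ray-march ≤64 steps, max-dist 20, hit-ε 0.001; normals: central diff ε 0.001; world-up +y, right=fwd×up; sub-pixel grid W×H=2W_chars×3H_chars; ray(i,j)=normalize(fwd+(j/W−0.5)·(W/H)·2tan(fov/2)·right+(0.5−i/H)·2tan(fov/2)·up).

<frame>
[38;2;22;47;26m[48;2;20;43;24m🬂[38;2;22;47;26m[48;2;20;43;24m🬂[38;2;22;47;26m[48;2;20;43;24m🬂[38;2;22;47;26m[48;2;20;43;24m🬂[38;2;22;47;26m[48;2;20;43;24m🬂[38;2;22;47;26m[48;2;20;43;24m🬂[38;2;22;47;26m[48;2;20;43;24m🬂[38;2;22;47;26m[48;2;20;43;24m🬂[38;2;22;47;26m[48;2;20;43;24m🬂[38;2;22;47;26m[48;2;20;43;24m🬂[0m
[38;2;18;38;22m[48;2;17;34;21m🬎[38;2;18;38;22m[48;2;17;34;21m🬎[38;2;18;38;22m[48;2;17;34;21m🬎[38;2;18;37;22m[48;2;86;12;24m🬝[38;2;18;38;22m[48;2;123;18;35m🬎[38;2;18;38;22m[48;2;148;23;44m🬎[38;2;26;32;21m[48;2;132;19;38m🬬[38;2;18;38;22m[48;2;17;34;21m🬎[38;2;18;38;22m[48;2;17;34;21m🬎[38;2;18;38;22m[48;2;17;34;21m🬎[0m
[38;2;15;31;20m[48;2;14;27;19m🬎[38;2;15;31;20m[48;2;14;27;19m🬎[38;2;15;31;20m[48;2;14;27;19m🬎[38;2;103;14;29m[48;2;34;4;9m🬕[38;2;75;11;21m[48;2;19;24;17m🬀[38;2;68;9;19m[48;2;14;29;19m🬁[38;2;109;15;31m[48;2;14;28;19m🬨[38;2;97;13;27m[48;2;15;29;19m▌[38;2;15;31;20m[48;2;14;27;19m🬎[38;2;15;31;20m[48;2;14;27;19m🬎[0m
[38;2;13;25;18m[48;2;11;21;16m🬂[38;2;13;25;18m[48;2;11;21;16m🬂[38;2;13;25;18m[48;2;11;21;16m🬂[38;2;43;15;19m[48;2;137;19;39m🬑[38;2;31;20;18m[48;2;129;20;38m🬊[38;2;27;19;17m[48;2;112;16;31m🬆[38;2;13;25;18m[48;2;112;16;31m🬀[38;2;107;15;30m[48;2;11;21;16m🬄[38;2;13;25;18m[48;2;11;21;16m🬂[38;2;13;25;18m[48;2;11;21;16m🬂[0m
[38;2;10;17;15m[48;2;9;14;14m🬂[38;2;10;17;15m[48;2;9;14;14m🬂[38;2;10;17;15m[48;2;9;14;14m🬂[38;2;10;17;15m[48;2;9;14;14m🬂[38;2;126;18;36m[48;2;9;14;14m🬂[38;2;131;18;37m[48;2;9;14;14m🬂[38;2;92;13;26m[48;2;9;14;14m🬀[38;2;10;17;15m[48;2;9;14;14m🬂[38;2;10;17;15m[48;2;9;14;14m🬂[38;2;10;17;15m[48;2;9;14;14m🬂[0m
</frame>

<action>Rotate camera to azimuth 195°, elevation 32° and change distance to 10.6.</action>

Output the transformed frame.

<frame>
[38;2;22;47;26m[48;2;20;43;24m🬂[38;2;22;47;26m[48;2;20;43;24m🬂[38;2;22;47;26m[48;2;20;43;24m🬂[38;2;22;47;26m[48;2;20;43;24m🬂[38;2;22;47;26m[48;2;20;43;24m🬂[38;2;22;47;26m[48;2;20;43;24m🬂[38;2;22;47;26m[48;2;20;43;24m🬂[38;2;22;47;26m[48;2;20;43;24m🬂[38;2;22;47;26m[48;2;20;43;24m🬂[38;2;22;47;26m[48;2;20;43;24m🬂[0m
[38;2;18;38;22m[48;2;17;34;21m🬎[38;2;18;38;22m[48;2;17;34;21m🬎[38;2;18;38;22m[48;2;17;34;21m🬎[38;2;18;38;22m[48;2;17;34;21m🬎[38;2;18;38;22m[48;2;17;34;21m🬎[38;2;18;38;22m[48;2;17;34;21m🬎[38;2;18;38;22m[48;2;17;34;21m🬎[38;2;18;38;22m[48;2;17;34;21m🬎[38;2;18;38;22m[48;2;17;34;21m🬎[38;2;18;38;22m[48;2;17;34;21m🬎[0m
[38;2;15;31;20m[48;2;14;27;19m🬎[38;2;15;31;20m[48;2;14;27;19m🬎[38;2;15;31;20m[48;2;14;27;19m🬎[38;2;15;30;19m[48;2;107;15;30m🬕[38;2;110;15;31m[48;2;23;21;16m🬔[38;2;138;20;39m[48;2;17;21;16m🬂[38;2;32;24;19m[48;2;111;16;31m🬆[38;2;15;31;20m[48;2;14;27;19m🬎[38;2;15;31;20m[48;2;14;27;19m🬎[38;2;15;31;20m[48;2;14;27;19m🬎[0m
[38;2;13;25;18m[48;2;11;21;16m🬂[38;2;13;25;18m[48;2;11;21;16m🬂[38;2;13;25;18m[48;2;11;21;16m🬂[38;2;58;8;16m[48;2;11;21;16m🬁[38;2;135;19;38m[48;2;24;17;16m🬂[38;2;127;18;36m[48;2;30;16;17m🬆[38;2;113;16;32m[48;2;11;21;16m🬂[38;2;13;25;18m[48;2;11;21;16m🬂[38;2;13;25;18m[48;2;11;21;16m🬂[38;2;13;25;18m[48;2;11;21;16m🬂[0m
[38;2;10;17;15m[48;2;9;14;14m🬂[38;2;10;17;15m[48;2;9;14;14m🬂[38;2;10;17;15m[48;2;9;14;14m🬂[38;2;10;17;15m[48;2;9;14;14m🬂[38;2;10;17;15m[48;2;9;14;14m🬂[38;2;10;17;15m[48;2;9;14;14m🬂[38;2;10;17;15m[48;2;9;14;14m🬂[38;2;10;17;15m[48;2;9;14;14m🬂[38;2;10;17;15m[48;2;9;14;14m🬂[38;2;10;17;15m[48;2;9;14;14m🬂[0m
</frame>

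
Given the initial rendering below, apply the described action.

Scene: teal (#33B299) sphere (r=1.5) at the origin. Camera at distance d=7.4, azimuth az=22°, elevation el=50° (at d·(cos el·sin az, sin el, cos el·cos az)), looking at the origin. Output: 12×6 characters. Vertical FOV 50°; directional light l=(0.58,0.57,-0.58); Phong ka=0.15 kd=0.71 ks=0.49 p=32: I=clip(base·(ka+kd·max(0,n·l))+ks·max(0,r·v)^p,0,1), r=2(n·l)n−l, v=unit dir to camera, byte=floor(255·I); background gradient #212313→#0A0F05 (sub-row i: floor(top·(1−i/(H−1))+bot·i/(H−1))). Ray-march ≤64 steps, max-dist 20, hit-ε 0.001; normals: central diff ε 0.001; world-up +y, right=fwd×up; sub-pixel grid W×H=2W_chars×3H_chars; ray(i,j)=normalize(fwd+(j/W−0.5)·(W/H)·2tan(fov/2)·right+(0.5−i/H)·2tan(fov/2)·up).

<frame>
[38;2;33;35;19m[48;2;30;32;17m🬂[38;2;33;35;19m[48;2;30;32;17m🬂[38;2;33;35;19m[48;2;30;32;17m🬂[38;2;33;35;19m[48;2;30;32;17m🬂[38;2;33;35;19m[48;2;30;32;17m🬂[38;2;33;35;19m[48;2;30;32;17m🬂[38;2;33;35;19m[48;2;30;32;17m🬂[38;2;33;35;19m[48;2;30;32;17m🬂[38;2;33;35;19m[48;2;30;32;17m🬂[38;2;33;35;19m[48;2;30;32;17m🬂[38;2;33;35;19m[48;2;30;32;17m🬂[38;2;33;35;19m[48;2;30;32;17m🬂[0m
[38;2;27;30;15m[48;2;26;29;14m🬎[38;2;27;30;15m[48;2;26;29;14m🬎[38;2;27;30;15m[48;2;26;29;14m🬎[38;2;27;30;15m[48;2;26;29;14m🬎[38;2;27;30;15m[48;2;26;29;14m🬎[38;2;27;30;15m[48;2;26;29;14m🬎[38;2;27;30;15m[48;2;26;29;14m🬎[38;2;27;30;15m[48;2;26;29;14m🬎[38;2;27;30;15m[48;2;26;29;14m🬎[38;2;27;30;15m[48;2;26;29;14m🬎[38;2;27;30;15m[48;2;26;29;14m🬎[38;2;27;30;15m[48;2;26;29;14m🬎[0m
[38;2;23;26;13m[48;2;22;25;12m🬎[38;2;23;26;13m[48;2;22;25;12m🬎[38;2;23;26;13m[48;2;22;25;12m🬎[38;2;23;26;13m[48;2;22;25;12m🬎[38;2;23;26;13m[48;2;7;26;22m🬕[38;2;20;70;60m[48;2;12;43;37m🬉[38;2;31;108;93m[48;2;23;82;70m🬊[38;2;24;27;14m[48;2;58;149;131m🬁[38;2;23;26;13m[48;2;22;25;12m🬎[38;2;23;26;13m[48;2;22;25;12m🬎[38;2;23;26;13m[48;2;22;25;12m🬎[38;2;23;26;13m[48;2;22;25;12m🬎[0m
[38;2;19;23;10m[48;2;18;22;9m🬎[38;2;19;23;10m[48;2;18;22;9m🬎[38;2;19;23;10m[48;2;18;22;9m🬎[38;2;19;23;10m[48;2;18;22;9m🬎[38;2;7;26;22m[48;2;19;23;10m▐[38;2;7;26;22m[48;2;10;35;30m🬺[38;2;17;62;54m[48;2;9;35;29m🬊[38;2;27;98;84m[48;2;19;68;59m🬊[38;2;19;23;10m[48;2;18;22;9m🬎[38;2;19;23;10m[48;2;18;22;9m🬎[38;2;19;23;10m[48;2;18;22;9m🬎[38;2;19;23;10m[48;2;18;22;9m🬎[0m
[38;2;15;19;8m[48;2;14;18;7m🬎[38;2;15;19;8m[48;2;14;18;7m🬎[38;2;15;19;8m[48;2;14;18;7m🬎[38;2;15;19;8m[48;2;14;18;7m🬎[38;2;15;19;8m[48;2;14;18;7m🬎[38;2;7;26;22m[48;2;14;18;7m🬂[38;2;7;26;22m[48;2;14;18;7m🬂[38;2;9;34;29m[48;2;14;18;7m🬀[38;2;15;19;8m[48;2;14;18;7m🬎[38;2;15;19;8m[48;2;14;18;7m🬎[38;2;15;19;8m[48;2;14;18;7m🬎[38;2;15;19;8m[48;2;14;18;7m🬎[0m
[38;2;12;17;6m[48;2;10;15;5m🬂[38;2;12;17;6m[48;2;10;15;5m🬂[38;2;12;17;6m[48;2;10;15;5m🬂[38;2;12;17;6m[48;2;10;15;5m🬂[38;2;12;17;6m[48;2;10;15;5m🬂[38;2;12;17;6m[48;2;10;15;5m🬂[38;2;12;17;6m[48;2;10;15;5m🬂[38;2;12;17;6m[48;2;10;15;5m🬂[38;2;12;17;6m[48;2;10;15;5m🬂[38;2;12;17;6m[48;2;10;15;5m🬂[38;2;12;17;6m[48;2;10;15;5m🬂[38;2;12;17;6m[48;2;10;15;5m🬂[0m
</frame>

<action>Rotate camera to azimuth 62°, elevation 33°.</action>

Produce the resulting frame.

<frame>
[38;2;33;35;19m[48;2;30;32;17m🬂[38;2;33;35;19m[48;2;30;32;17m🬂[38;2;33;35;19m[48;2;30;32;17m🬂[38;2;33;35;19m[48;2;30;32;17m🬂[38;2;33;35;19m[48;2;30;32;17m🬂[38;2;33;35;19m[48;2;30;32;17m🬂[38;2;33;35;19m[48;2;30;32;17m🬂[38;2;33;35;19m[48;2;30;32;17m🬂[38;2;33;35;19m[48;2;30;32;17m🬂[38;2;33;35;19m[48;2;30;32;17m🬂[38;2;33;35;19m[48;2;30;32;17m🬂[38;2;33;35;19m[48;2;30;32;17m🬂[0m
[38;2;27;30;15m[48;2;26;29;14m🬎[38;2;27;30;15m[48;2;26;29;14m🬎[38;2;27;30;15m[48;2;26;29;14m🬎[38;2;27;30;15m[48;2;26;29;14m🬎[38;2;27;30;15m[48;2;26;29;14m🬎[38;2;27;30;15m[48;2;26;29;14m🬎[38;2;27;30;15m[48;2;26;29;14m🬎[38;2;27;30;15m[48;2;26;29;14m🬎[38;2;27;30;15m[48;2;26;29;14m🬎[38;2;27;30;15m[48;2;26;29;14m🬎[38;2;27;30;15m[48;2;26;29;14m🬎[38;2;27;30;15m[48;2;26;29;14m🬎[0m
[38;2;23;26;13m[48;2;22;25;12m🬎[38;2;23;26;13m[48;2;22;25;12m🬎[38;2;23;26;13m[48;2;22;25;12m🬎[38;2;23;26;13m[48;2;22;25;12m🬎[38;2;23;26;13m[48;2;7;26;22m🬕[38;2;14;51;44m[48;2;22;79;68m▌[38;2;35;122;105m[48;2;28;101;87m▐[38;2;37;120;101m[48;2;149;245;226m🬬[38;2;23;26;13m[48;2;22;25;12m🬎[38;2;23;26;13m[48;2;22;25;12m🬎[38;2;23;26;13m[48;2;22;25;12m🬎[38;2;23;26;13m[48;2;22;25;12m🬎[0m
[38;2;19;23;10m[48;2;18;22;9m🬎[38;2;19;23;10m[48;2;18;22;9m🬎[38;2;19;23;10m[48;2;18;22;9m🬎[38;2;19;23;10m[48;2;18;22;9m🬎[38;2;7;26;22m[48;2;19;23;10m▐[38;2;17;64;54m[48;2;10;36;31m🬉[38;2;28;100;85m[48;2;22;77;66m🬊[38;2;42;136;118m[48;2;31;109;93m🬊[38;2;19;23;10m[48;2;18;22;9m🬎[38;2;19;23;10m[48;2;18;22;9m🬎[38;2;19;23;10m[48;2;18;22;9m🬎[38;2;19;23;10m[48;2;18;22;9m🬎[0m
[38;2;15;19;8m[48;2;14;18;7m🬎[38;2;15;19;8m[48;2;14;18;7m🬎[38;2;15;19;8m[48;2;14;18;7m🬎[38;2;15;19;8m[48;2;14;18;7m🬎[38;2;15;19;8m[48;2;14;18;7m🬎[38;2;7;26;22m[48;2;14;18;7m🬂[38;2;16;56;48m[48;2;14;18;7m🬂[38;2;22;79;68m[48;2;14;18;7m🬀[38;2;15;19;8m[48;2;14;18;7m🬎[38;2;15;19;8m[48;2;14;18;7m🬎[38;2;15;19;8m[48;2;14;18;7m🬎[38;2;15;19;8m[48;2;14;18;7m🬎[0m
[38;2;12;17;6m[48;2;10;15;5m🬂[38;2;12;17;6m[48;2;10;15;5m🬂[38;2;12;17;6m[48;2;10;15;5m🬂[38;2;12;17;6m[48;2;10;15;5m🬂[38;2;12;17;6m[48;2;10;15;5m🬂[38;2;12;17;6m[48;2;10;15;5m🬂[38;2;12;17;6m[48;2;10;15;5m🬂[38;2;12;17;6m[48;2;10;15;5m🬂[38;2;12;17;6m[48;2;10;15;5m🬂[38;2;12;17;6m[48;2;10;15;5m🬂[38;2;12;17;6m[48;2;10;15;5m🬂[38;2;12;17;6m[48;2;10;15;5m🬂[0m
</frame>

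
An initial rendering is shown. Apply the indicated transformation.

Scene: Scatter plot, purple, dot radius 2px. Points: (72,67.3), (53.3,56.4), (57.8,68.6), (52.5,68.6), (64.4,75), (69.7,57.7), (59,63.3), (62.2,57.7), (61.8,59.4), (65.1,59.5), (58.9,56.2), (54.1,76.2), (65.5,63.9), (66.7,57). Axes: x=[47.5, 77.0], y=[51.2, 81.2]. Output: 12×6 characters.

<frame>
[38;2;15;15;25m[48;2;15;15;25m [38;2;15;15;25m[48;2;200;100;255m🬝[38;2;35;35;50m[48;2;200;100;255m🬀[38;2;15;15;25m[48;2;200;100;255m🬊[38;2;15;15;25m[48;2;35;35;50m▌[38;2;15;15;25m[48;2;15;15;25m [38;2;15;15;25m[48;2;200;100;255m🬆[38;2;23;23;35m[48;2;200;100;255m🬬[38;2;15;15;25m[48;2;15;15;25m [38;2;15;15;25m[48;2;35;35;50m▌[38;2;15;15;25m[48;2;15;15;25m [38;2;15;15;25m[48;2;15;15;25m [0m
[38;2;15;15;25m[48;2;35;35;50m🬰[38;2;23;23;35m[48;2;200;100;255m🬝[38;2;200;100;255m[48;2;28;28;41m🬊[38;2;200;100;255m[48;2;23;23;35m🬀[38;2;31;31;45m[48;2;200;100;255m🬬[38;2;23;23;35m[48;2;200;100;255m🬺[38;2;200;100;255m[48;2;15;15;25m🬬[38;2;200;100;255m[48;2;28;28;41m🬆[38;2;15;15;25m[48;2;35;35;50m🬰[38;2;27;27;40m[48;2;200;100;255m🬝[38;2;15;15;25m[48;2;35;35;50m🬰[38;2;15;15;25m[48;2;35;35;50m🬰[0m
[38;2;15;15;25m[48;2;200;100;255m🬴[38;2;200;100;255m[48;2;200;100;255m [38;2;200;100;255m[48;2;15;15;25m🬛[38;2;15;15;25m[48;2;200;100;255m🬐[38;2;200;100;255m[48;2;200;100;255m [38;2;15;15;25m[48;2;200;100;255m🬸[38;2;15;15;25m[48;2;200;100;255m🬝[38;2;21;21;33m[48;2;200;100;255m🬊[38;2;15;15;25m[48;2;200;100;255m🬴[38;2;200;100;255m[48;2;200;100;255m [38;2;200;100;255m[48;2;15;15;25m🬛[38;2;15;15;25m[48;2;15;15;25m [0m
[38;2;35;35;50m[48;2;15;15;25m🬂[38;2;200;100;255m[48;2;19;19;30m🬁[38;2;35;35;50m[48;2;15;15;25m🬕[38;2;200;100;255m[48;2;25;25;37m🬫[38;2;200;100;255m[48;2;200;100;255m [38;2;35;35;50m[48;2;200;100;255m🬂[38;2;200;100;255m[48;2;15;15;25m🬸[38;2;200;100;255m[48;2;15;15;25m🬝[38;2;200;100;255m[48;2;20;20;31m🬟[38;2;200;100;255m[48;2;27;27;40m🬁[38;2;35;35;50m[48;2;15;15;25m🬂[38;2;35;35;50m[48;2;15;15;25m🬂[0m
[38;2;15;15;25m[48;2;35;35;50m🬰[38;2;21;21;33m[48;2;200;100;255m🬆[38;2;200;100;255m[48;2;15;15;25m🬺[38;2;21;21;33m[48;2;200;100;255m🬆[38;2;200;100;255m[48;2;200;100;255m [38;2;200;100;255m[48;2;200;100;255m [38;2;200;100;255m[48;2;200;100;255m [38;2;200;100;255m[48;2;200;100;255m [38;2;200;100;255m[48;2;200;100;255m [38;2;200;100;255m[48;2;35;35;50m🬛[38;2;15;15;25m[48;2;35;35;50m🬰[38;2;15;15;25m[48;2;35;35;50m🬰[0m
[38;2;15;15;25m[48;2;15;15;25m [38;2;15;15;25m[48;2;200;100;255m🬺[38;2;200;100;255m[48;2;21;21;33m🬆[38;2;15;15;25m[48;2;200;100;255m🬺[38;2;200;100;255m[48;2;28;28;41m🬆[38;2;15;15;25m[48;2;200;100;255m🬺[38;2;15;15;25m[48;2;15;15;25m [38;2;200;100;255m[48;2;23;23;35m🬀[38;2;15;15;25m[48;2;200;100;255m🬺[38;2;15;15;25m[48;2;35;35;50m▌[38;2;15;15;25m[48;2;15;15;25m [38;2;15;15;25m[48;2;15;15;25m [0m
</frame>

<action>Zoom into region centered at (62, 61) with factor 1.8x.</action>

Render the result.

<frame>
[38;2;15;15;25m[48;2;15;15;25m [38;2;15;15;25m[48;2;200;100;255m🬺[38;2;200;100;255m[48;2;35;35;50m🬬[38;2;200;100;255m[48;2;15;15;25m🬆[38;2;15;15;25m[48;2;35;35;50m▌[38;2;15;15;25m[48;2;15;15;25m [38;2;15;15;25m[48;2;15;15;25m [38;2;35;35;50m[48;2;15;15;25m▌[38;2;15;15;25m[48;2;15;15;25m [38;2;15;15;25m[48;2;35;35;50m▌[38;2;15;15;25m[48;2;15;15;25m [38;2;15;15;25m[48;2;15;15;25m [0m
[38;2;15;15;25m[48;2;35;35;50m🬰[38;2;15;15;25m[48;2;35;35;50m🬰[38;2;35;35;50m[48;2;15;15;25m🬛[38;2;21;21;33m[48;2;200;100;255m🬆[38;2;31;31;45m[48;2;200;100;255m🬬[38;2;15;15;25m[48;2;35;35;50m🬰[38;2;15;15;25m[48;2;35;35;50m🬰[38;2;28;28;41m[48;2;200;100;255m🬆[38;2;200;100;255m[48;2;15;15;25m🬺[38;2;31;31;45m[48;2;200;100;255m🬬[38;2;15;15;25m[48;2;35;35;50m🬰[38;2;15;15;25m[48;2;35;35;50m🬰[0m
[38;2;15;15;25m[48;2;15;15;25m [38;2;15;15;25m[48;2;15;15;25m [38;2;200;100;255m[48;2;27;27;40m🬁[38;2;200;100;255m[48;2;15;15;25m🬬[38;2;200;100;255m[48;2;28;28;41m🬆[38;2;15;15;25m[48;2;200;100;255m🬝[38;2;15;15;25m[48;2;15;15;25m [38;2;200;100;255m[48;2;30;30;43m🬠[38;2;200;100;255m[48;2;15;15;25m🬆[38;2;15;15;25m[48;2;35;35;50m▌[38;2;15;15;25m[48;2;15;15;25m [38;2;15;15;25m[48;2;15;15;25m [0m
[38;2;23;23;35m[48;2;200;100;255m🬬[38;2;35;35;50m[48;2;15;15;25m🬂[38;2;35;35;50m[48;2;15;15;25m🬕[38;2;23;23;35m[48;2;200;100;255m🬝[38;2;25;25;37m[48;2;200;100;255m🬕[38;2;200;100;255m[48;2;200;100;255m [38;2;200;100;255m[48;2;35;35;50m🬺[38;2;200;100;255m[48;2;200;100;255m [38;2;200;100;255m[48;2;35;35;50m🬺[38;2;35;35;50m[48;2;200;100;255m🬊[38;2;28;28;41m[48;2;200;100;255m🬆[38;2;200;100;255m[48;2;35;35;50m🬺[0m
[38;2;200;100;255m[48;2;200;100;255m [38;2;19;19;30m[48;2;200;100;255m🬸[38;2;27;27;40m[48;2;200;100;255m🬴[38;2;200;100;255m[48;2;200;100;255m [38;2;200;100;255m[48;2;35;35;50m🬛[38;2;200;100;255m[48;2;21;21;33m🬊[38;2;200;100;255m[48;2;23;23;35m🬀[38;2;200;100;255m[48;2;31;31;45m🬁[38;2;200;100;255m[48;2;21;21;33m🬊[38;2;200;100;255m[48;2;35;35;50m🬝[38;2;200;100;255m[48;2;25;25;37m🬂[38;2;200;100;255m[48;2;21;21;33m🬆[0m
[38;2;200;100;255m[48;2;15;15;25m🬀[38;2;15;15;25m[48;2;15;15;25m [38;2;35;35;50m[48;2;15;15;25m▌[38;2;15;15;25m[48;2;200;100;255m🬺[38;2;15;15;25m[48;2;35;35;50m▌[38;2;15;15;25m[48;2;15;15;25m [38;2;15;15;25m[48;2;15;15;25m [38;2;35;35;50m[48;2;15;15;25m▌[38;2;15;15;25m[48;2;15;15;25m [38;2;15;15;25m[48;2;35;35;50m▌[38;2;15;15;25m[48;2;15;15;25m [38;2;15;15;25m[48;2;15;15;25m [0m
</frame>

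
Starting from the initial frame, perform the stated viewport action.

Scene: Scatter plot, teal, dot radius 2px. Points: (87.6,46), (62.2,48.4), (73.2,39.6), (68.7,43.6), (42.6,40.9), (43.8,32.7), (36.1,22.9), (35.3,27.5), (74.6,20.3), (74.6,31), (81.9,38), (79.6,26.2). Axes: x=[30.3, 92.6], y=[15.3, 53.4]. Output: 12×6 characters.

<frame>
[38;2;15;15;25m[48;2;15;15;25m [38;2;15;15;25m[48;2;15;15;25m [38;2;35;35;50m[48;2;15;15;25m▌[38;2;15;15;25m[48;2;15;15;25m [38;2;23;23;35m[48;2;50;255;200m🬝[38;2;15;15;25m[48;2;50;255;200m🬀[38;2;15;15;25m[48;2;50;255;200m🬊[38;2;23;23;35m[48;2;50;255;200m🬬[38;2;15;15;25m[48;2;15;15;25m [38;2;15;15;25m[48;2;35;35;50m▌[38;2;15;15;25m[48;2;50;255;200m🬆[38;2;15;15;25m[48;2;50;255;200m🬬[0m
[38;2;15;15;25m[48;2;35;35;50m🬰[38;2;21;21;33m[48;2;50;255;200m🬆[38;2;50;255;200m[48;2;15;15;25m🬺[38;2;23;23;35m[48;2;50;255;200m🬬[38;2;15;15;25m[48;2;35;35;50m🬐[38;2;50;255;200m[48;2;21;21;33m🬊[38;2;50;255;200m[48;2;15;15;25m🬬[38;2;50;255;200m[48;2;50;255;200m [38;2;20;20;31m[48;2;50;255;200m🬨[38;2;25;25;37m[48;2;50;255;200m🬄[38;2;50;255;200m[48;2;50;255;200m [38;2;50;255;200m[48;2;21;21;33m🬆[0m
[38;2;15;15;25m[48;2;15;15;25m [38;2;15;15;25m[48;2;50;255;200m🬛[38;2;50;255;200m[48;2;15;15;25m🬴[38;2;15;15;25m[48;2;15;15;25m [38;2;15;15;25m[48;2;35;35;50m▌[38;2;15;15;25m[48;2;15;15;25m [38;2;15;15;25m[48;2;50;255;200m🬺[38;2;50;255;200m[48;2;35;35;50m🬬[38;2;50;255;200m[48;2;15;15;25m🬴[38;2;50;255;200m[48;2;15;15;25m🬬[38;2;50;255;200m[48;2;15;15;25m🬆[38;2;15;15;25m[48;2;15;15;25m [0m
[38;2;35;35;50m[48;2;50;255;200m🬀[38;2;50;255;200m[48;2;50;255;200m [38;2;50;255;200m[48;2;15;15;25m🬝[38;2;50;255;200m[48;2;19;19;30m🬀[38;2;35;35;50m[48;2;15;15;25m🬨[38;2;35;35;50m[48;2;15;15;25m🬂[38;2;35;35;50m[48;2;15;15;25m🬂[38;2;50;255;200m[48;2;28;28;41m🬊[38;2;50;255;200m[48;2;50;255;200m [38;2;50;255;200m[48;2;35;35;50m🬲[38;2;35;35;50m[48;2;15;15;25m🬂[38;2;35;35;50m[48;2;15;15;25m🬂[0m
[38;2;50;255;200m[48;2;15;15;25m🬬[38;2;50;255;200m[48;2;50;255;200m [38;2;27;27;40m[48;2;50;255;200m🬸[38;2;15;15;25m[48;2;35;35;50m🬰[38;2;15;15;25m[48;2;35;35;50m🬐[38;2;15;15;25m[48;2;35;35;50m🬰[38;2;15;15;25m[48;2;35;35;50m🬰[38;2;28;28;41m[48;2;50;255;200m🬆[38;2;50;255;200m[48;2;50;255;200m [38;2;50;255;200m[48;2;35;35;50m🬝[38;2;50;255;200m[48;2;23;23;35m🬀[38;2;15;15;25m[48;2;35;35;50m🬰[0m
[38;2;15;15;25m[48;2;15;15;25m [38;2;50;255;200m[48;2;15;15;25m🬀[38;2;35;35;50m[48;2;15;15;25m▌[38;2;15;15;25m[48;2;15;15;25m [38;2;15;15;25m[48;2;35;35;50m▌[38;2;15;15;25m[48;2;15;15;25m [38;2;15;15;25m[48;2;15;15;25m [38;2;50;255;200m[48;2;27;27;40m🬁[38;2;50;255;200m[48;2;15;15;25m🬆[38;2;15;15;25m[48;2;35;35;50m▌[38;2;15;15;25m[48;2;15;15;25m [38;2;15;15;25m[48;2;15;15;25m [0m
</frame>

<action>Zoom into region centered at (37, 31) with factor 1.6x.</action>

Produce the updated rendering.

<frame>
[38;2;15;15;25m[48;2;15;15;25m [38;2;15;15;25m[48;2;15;15;25m [38;2;35;35;50m[48;2;15;15;25m▌[38;2;15;15;25m[48;2;15;15;25m [38;2;15;15;25m[48;2;35;35;50m▌[38;2;15;15;25m[48;2;15;15;25m [38;2;15;15;25m[48;2;50;255;200m🬐[38;2;50;255;200m[48;2;50;255;200m [38;2;15;15;25m[48;2;50;255;200m🬸[38;2;15;15;25m[48;2;35;35;50m▌[38;2;15;15;25m[48;2;15;15;25m [38;2;15;15;25m[48;2;15;15;25m [0m
[38;2;15;15;25m[48;2;35;35;50m🬰[38;2;15;15;25m[48;2;35;35;50m🬰[38;2;35;35;50m[48;2;15;15;25m🬛[38;2;15;15;25m[48;2;35;35;50m🬰[38;2;15;15;25m[48;2;35;35;50m🬐[38;2;15;15;25m[48;2;35;35;50m🬰[38;2;15;15;25m[48;2;35;35;50m🬰[38;2;50;255;200m[48;2;30;30;43m🬟[38;2;15;15;25m[48;2;35;35;50m🬰[38;2;15;15;25m[48;2;35;35;50m🬐[38;2;15;15;25m[48;2;35;35;50m🬰[38;2;15;15;25m[48;2;35;35;50m🬰[0m
[38;2;15;15;25m[48;2;15;15;25m [38;2;15;15;25m[48;2;15;15;25m [38;2;35;35;50m[48;2;15;15;25m▌[38;2;15;15;25m[48;2;15;15;25m [38;2;15;15;25m[48;2;35;35;50m▌[38;2;15;15;25m[48;2;50;255;200m🬬[38;2;15;15;25m[48;2;50;255;200m🬴[38;2;50;255;200m[48;2;50;255;200m [38;2;50;255;200m[48;2;15;15;25m🬛[38;2;15;15;25m[48;2;35;35;50m▌[38;2;15;15;25m[48;2;15;15;25m [38;2;15;15;25m[48;2;15;15;25m [0m
[38;2;35;35;50m[48;2;15;15;25m🬂[38;2;35;35;50m[48;2;15;15;25m🬂[38;2;35;35;50m[48;2;15;15;25m🬕[38;2;35;35;50m[48;2;15;15;25m🬂[38;2;50;255;200m[48;2;25;25;37m🬫[38;2;50;255;200m[48;2;50;255;200m [38;2;50;255;200m[48;2;23;23;35m🬃[38;2;50;255;200m[48;2;27;27;40m🬁[38;2;35;35;50m[48;2;15;15;25m🬂[38;2;35;35;50m[48;2;15;15;25m🬨[38;2;35;35;50m[48;2;15;15;25m🬂[38;2;35;35;50m[48;2;15;15;25m🬂[0m
[38;2;15;15;25m[48;2;35;35;50m🬰[38;2;15;15;25m[48;2;35;35;50m🬰[38;2;35;35;50m[48;2;15;15;25m🬛[38;2;15;15;25m[48;2;35;35;50m🬰[38;2;28;28;41m[48;2;50;255;200m🬆[38;2;50;255;200m[48;2;15;15;25m🬺[38;2;23;23;35m[48;2;50;255;200m🬬[38;2;35;35;50m[48;2;15;15;25m🬛[38;2;15;15;25m[48;2;35;35;50m🬰[38;2;15;15;25m[48;2;35;35;50m🬐[38;2;15;15;25m[48;2;35;35;50m🬰[38;2;15;15;25m[48;2;35;35;50m🬰[0m
[38;2;15;15;25m[48;2;15;15;25m [38;2;15;15;25m[48;2;15;15;25m [38;2;35;35;50m[48;2;15;15;25m▌[38;2;15;15;25m[48;2;15;15;25m [38;2;23;23;35m[48;2;50;255;200m🬺[38;2;50;255;200m[48;2;15;15;25m🬆[38;2;15;15;25m[48;2;15;15;25m [38;2;35;35;50m[48;2;15;15;25m▌[38;2;15;15;25m[48;2;15;15;25m [38;2;15;15;25m[48;2;35;35;50m▌[38;2;15;15;25m[48;2;15;15;25m [38;2;15;15;25m[48;2;15;15;25m [0m
</frame>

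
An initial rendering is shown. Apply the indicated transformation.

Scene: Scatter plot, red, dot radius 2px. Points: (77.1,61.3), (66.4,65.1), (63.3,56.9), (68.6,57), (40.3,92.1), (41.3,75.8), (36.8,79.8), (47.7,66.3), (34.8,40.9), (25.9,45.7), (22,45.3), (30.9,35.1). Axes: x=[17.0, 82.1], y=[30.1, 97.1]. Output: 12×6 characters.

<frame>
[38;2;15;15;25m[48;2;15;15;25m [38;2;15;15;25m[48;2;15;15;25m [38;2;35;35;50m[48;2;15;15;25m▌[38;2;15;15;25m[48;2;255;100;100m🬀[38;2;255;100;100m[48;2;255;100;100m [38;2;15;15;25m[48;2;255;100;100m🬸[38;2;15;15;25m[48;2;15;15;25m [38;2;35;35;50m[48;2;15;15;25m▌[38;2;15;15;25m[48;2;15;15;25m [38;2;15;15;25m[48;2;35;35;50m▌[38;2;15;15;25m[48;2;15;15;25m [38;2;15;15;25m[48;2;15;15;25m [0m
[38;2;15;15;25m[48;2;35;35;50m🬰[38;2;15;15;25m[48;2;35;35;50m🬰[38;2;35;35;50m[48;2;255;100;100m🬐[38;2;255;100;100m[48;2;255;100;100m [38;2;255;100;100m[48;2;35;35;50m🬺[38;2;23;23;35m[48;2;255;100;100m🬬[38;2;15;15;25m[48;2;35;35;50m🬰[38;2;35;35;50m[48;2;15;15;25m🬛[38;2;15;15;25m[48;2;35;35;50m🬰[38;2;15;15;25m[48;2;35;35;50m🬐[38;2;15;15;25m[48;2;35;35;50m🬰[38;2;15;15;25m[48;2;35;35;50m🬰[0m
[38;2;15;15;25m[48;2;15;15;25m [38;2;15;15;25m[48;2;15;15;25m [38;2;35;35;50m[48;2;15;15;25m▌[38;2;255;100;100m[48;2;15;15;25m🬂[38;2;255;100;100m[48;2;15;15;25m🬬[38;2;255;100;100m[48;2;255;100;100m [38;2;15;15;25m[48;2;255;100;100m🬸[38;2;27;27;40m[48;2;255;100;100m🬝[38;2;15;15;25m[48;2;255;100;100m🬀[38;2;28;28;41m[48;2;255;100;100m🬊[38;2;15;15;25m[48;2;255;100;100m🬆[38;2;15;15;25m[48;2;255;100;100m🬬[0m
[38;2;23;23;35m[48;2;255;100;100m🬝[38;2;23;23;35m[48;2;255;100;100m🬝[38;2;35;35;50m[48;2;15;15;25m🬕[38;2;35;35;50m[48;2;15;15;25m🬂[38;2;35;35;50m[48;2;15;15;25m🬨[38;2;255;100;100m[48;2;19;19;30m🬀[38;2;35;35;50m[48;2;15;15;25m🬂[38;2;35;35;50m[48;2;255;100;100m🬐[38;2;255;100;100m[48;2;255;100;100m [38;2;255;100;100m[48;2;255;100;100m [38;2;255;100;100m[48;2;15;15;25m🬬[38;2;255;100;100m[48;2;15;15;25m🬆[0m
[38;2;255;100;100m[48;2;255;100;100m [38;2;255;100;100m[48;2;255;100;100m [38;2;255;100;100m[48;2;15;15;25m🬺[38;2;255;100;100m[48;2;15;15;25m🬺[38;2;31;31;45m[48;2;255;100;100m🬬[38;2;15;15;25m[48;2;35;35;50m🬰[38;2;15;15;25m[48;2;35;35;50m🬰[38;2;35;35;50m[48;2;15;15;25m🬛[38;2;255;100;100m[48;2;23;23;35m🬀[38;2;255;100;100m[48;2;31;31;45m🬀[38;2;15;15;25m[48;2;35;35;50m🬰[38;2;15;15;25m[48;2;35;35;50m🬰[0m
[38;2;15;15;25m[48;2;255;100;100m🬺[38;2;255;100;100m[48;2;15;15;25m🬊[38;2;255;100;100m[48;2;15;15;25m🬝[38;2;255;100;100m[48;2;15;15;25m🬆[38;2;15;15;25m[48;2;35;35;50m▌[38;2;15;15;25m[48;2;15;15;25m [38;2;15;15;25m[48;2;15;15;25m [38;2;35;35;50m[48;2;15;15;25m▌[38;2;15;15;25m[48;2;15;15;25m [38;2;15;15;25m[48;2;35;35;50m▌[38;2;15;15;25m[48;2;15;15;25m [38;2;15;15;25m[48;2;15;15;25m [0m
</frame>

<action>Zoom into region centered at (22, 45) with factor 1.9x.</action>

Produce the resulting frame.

<frame>
[38;2;15;15;25m[48;2;15;15;25m [38;2;15;15;25m[48;2;15;15;25m [38;2;35;35;50m[48;2;15;15;25m▌[38;2;15;15;25m[48;2;15;15;25m [38;2;15;15;25m[48;2;35;35;50m▌[38;2;15;15;25m[48;2;15;15;25m [38;2;15;15;25m[48;2;15;15;25m [38;2;35;35;50m[48;2;15;15;25m▌[38;2;15;15;25m[48;2;15;15;25m [38;2;15;15;25m[48;2;35;35;50m▌[38;2;15;15;25m[48;2;15;15;25m [38;2;15;15;25m[48;2;15;15;25m [0m
[38;2;15;15;25m[48;2;35;35;50m🬰[38;2;15;15;25m[48;2;35;35;50m🬰[38;2;35;35;50m[48;2;15;15;25m🬛[38;2;15;15;25m[48;2;35;35;50m🬰[38;2;15;15;25m[48;2;35;35;50m🬐[38;2;15;15;25m[48;2;35;35;50m🬰[38;2;15;15;25m[48;2;35;35;50m🬰[38;2;35;35;50m[48;2;15;15;25m🬛[38;2;15;15;25m[48;2;35;35;50m🬰[38;2;15;15;25m[48;2;35;35;50m🬐[38;2;15;15;25m[48;2;35;35;50m🬰[38;2;15;15;25m[48;2;35;35;50m🬰[0m
[38;2;15;15;25m[48;2;15;15;25m [38;2;15;15;25m[48;2;15;15;25m [38;2;35;35;50m[48;2;15;15;25m▌[38;2;15;15;25m[48;2;15;15;25m [38;2;23;23;35m[48;2;255;100;100m🬝[38;2;15;15;25m[48;2;255;100;100m🬀[38;2;15;15;25m[48;2;255;100;100m🬂[38;2;255;100;100m[48;2;15;15;25m🬺[38;2;15;15;25m[48;2;255;100;100m🬬[38;2;15;15;25m[48;2;35;35;50m▌[38;2;15;15;25m[48;2;255;100;100m🬬[38;2;15;15;25m[48;2;15;15;25m [0m
[38;2;35;35;50m[48;2;15;15;25m🬂[38;2;35;35;50m[48;2;15;15;25m🬂[38;2;35;35;50m[48;2;15;15;25m🬕[38;2;35;35;50m[48;2;15;15;25m🬂[38;2;35;35;50m[48;2;15;15;25m🬨[38;2;255;100;100m[48;2;15;15;25m🬊[38;2;255;100;100m[48;2;15;15;25m🬂[38;2;255;100;100m[48;2;21;21;33m🬆[38;2;23;23;35m[48;2;255;100;100m🬝[38;2;255;100;100m[48;2;25;25;37m🬫[38;2;255;100;100m[48;2;255;100;100m [38;2;255;100;100m[48;2;23;23;35m🬃[0m
[38;2;15;15;25m[48;2;35;35;50m🬰[38;2;15;15;25m[48;2;35;35;50m🬰[38;2;35;35;50m[48;2;15;15;25m🬛[38;2;15;15;25m[48;2;35;35;50m🬰[38;2;15;15;25m[48;2;35;35;50m🬐[38;2;15;15;25m[48;2;35;35;50m🬰[38;2;15;15;25m[48;2;35;35;50m🬰[38;2;27;27;40m[48;2;255;100;100m🬴[38;2;255;100;100m[48;2;255;100;100m [38;2;255;100;100m[48;2;35;35;50m🬛[38;2;255;100;100m[48;2;23;23;35m🬀[38;2;15;15;25m[48;2;35;35;50m🬰[0m
[38;2;15;15;25m[48;2;15;15;25m [38;2;15;15;25m[48;2;15;15;25m [38;2;35;35;50m[48;2;15;15;25m▌[38;2;15;15;25m[48;2;15;15;25m [38;2;15;15;25m[48;2;35;35;50m▌[38;2;15;15;25m[48;2;15;15;25m [38;2;15;15;25m[48;2;15;15;25m [38;2;35;35;50m[48;2;15;15;25m▌[38;2;15;15;25m[48;2;255;100;100m🬺[38;2;15;15;25m[48;2;35;35;50m▌[38;2;15;15;25m[48;2;15;15;25m [38;2;15;15;25m[48;2;15;15;25m [0m
</frame>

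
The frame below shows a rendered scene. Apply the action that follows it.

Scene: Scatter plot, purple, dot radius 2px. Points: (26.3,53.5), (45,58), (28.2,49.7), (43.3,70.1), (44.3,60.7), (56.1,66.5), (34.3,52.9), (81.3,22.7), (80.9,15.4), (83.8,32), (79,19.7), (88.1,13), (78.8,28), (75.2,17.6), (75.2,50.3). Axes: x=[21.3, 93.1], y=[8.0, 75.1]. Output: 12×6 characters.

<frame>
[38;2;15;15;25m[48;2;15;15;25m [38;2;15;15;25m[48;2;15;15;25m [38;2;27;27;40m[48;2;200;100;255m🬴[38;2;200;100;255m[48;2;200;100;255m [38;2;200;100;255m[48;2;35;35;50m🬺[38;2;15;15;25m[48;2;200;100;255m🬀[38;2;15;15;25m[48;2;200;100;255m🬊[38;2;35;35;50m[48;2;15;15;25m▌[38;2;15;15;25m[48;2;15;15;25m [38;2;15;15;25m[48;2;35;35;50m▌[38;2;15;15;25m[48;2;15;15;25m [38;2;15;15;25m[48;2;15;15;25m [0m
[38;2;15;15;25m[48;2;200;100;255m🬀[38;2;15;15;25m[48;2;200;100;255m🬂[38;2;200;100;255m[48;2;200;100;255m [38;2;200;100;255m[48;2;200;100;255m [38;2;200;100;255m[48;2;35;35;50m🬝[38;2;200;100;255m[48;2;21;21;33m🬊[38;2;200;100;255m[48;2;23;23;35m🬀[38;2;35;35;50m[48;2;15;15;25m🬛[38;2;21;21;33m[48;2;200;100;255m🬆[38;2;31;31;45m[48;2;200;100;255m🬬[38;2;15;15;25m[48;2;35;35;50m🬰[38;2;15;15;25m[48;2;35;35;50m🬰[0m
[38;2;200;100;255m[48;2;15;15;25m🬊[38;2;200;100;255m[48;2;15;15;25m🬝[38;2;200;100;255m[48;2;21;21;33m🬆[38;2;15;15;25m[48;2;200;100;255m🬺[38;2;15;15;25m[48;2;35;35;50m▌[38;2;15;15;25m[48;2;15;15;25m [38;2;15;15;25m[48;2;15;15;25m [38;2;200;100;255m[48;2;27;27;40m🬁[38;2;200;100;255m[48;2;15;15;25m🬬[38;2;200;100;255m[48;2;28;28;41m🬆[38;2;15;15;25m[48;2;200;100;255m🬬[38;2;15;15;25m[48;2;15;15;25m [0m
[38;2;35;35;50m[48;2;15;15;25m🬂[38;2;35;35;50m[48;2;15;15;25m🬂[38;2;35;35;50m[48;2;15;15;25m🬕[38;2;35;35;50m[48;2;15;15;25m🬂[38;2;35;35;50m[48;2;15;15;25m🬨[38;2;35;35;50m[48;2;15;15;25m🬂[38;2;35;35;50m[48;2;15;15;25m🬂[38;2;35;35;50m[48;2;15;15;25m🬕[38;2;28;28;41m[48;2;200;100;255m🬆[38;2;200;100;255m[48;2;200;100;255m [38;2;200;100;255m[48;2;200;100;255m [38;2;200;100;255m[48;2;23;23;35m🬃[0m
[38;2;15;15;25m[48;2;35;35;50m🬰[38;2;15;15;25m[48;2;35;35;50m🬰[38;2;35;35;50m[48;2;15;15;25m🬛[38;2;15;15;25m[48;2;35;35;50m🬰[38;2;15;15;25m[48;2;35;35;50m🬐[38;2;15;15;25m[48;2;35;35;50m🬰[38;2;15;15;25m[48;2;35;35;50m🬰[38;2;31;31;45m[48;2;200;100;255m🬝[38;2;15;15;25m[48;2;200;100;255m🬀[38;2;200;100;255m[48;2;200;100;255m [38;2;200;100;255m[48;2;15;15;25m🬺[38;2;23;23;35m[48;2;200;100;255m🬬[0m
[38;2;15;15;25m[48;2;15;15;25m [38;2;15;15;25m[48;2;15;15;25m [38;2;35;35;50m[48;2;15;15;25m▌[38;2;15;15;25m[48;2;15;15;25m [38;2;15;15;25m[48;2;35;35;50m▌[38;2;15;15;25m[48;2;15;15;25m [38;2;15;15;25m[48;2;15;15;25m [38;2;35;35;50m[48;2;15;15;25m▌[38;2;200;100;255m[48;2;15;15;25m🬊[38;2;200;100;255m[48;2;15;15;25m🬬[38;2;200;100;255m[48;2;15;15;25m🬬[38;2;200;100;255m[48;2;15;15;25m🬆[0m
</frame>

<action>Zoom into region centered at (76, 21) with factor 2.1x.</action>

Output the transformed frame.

<frame>
[38;2;15;15;25m[48;2;15;15;25m [38;2;15;15;25m[48;2;15;15;25m [38;2;35;35;50m[48;2;15;15;25m▌[38;2;15;15;25m[48;2;15;15;25m [38;2;15;15;25m[48;2;35;35;50m▌[38;2;15;15;25m[48;2;15;15;25m [38;2;15;15;25m[48;2;200;100;255m🬝[38;2;28;28;41m[48;2;200;100;255m🬆[38;2;200;100;255m[48;2;15;15;25m🬺[38;2;27;27;40m[48;2;200;100;255m🬬[38;2;15;15;25m[48;2;15;15;25m [38;2;15;15;25m[48;2;15;15;25m [0m
[38;2;15;15;25m[48;2;35;35;50m🬰[38;2;15;15;25m[48;2;35;35;50m🬰[38;2;35;35;50m[48;2;15;15;25m🬛[38;2;15;15;25m[48;2;35;35;50m🬰[38;2;15;15;25m[48;2;35;35;50m🬐[38;2;19;19;30m[48;2;200;100;255m🬴[38;2;200;100;255m[48;2;200;100;255m [38;2;200;100;255m[48;2;200;100;255m [38;2;200;100;255m[48;2;21;21;33m🬆[38;2;15;15;25m[48;2;35;35;50m🬐[38;2;15;15;25m[48;2;35;35;50m🬰[38;2;15;15;25m[48;2;35;35;50m🬰[0m
[38;2;15;15;25m[48;2;15;15;25m [38;2;15;15;25m[48;2;15;15;25m [38;2;35;35;50m[48;2;15;15;25m▌[38;2;15;15;25m[48;2;15;15;25m [38;2;15;15;25m[48;2;35;35;50m▌[38;2;15;15;25m[48;2;200;100;255m🬬[38;2;15;15;25m[48;2;200;100;255m🬄[38;2;200;100;255m[48;2;200;100;255m [38;2;200;100;255m[48;2;15;15;25m🬛[38;2;15;15;25m[48;2;35;35;50m▌[38;2;15;15;25m[48;2;15;15;25m [38;2;15;15;25m[48;2;15;15;25m [0m
[38;2;35;35;50m[48;2;15;15;25m🬂[38;2;35;35;50m[48;2;15;15;25m🬂[38;2;35;35;50m[48;2;15;15;25m🬕[38;2;35;35;50m[48;2;15;15;25m🬂[38;2;200;100;255m[48;2;25;25;37m🬫[38;2;200;100;255m[48;2;200;100;255m [38;2;200;100;255m[48;2;200;100;255m [38;2;200;100;255m[48;2;200;100;255m [38;2;23;23;35m[48;2;200;100;255m🬬[38;2;28;28;41m[48;2;200;100;255m🬆[38;2;23;23;35m[48;2;200;100;255m🬬[38;2;35;35;50m[48;2;15;15;25m🬂[0m
[38;2;15;15;25m[48;2;35;35;50m🬰[38;2;15;15;25m[48;2;35;35;50m🬰[38;2;35;35;50m[48;2;15;15;25m🬛[38;2;15;15;25m[48;2;35;35;50m🬰[38;2;15;15;25m[48;2;35;35;50m🬐[38;2;200;100;255m[48;2;23;23;35m🬀[38;2;23;23;35m[48;2;200;100;255m🬺[38;2;200;100;255m[48;2;28;28;41m🬆[38;2;23;23;35m[48;2;200;100;255m🬺[38;2;200;100;255m[48;2;15;15;25m🬬[38;2;200;100;255m[48;2;21;21;33m🬆[38;2;15;15;25m[48;2;35;35;50m🬰[0m
[38;2;15;15;25m[48;2;15;15;25m [38;2;15;15;25m[48;2;15;15;25m [38;2;35;35;50m[48;2;15;15;25m▌[38;2;15;15;25m[48;2;15;15;25m [38;2;15;15;25m[48;2;35;35;50m▌[38;2;15;15;25m[48;2;15;15;25m [38;2;15;15;25m[48;2;15;15;25m [38;2;35;35;50m[48;2;15;15;25m▌[38;2;15;15;25m[48;2;15;15;25m [38;2;15;15;25m[48;2;35;35;50m▌[38;2;15;15;25m[48;2;15;15;25m [38;2;15;15;25m[48;2;15;15;25m [0m
</frame>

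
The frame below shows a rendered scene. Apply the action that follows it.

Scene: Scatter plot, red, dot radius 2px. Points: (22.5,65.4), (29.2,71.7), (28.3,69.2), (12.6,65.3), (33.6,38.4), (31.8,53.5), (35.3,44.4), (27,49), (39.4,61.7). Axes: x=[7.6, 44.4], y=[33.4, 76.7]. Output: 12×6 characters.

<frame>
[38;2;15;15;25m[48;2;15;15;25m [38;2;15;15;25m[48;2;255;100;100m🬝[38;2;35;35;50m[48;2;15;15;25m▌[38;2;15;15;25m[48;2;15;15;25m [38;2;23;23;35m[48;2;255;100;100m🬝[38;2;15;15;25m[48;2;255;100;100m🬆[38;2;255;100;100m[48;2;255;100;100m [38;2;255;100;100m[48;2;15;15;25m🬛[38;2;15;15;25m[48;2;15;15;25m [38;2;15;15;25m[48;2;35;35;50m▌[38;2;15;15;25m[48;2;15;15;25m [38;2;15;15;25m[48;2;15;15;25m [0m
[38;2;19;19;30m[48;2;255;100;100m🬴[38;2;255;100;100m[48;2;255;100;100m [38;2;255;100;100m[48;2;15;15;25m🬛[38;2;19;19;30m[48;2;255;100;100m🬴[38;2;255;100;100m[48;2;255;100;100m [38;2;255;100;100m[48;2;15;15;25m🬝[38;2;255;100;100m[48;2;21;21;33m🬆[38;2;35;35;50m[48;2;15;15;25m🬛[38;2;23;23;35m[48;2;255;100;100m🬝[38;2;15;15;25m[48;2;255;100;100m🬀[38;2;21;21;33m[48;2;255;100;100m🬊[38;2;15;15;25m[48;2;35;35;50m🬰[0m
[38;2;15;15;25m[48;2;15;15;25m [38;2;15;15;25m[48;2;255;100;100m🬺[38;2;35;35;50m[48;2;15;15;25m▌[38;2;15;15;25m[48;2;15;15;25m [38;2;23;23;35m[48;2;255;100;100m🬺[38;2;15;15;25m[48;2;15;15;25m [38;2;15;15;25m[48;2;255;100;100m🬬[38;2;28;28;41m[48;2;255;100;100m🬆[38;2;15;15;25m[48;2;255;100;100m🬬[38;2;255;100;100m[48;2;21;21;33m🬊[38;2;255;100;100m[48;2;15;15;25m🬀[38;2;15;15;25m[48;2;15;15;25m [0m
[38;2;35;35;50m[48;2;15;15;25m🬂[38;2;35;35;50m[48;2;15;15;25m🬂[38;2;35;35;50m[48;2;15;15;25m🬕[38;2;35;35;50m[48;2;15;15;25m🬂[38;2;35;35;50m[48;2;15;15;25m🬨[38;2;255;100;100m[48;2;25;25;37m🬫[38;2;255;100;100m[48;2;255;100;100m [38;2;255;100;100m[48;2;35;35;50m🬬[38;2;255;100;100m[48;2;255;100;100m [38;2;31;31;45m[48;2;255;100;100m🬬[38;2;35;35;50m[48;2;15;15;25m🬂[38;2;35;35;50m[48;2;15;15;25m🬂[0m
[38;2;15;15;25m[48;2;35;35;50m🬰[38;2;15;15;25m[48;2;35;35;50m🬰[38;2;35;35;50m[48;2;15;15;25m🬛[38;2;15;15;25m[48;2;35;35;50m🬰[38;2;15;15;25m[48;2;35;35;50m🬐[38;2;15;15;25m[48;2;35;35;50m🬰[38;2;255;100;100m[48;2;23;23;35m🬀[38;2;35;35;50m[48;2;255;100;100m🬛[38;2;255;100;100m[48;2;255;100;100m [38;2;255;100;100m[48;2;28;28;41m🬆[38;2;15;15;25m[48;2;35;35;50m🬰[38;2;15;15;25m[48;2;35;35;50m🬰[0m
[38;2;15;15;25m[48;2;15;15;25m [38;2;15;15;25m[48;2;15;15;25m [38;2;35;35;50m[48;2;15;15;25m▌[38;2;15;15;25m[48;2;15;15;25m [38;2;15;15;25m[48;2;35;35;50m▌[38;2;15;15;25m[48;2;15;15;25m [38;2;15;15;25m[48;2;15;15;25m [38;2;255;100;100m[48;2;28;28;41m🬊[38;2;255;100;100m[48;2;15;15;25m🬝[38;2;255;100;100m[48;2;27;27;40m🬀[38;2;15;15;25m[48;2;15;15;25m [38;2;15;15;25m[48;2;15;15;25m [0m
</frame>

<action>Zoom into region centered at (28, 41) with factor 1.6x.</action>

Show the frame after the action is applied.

<frame>
[38;2;15;15;25m[48;2;15;15;25m [38;2;15;15;25m[48;2;15;15;25m [38;2;35;35;50m[48;2;15;15;25m▌[38;2;15;15;25m[48;2;15;15;25m [38;2;23;23;35m[48;2;255;100;100m🬝[38;2;15;15;25m[48;2;255;100;100m🬊[38;2;15;15;25m[48;2;255;100;100m🬺[38;2;255;100;100m[48;2;35;35;50m🬬[38;2;255;100;100m[48;2;15;15;25m🬆[38;2;15;15;25m[48;2;35;35;50m▌[38;2;15;15;25m[48;2;15;15;25m [38;2;15;15;25m[48;2;15;15;25m [0m
[38;2;15;15;25m[48;2;35;35;50m🬰[38;2;15;15;25m[48;2;35;35;50m🬰[38;2;35;35;50m[48;2;15;15;25m🬛[38;2;15;15;25m[48;2;35;35;50m🬰[38;2;255;100;100m[48;2;28;28;41m🬊[38;2;255;100;100m[48;2;15;15;25m🬝[38;2;255;100;100m[48;2;23;23;35m🬀[38;2;35;35;50m[48;2;15;15;25m🬛[38;2;23;23;35m[48;2;255;100;100m🬝[38;2;28;28;41m[48;2;255;100;100m🬊[38;2;15;15;25m[48;2;35;35;50m🬰[38;2;15;15;25m[48;2;35;35;50m🬰[0m
[38;2;15;15;25m[48;2;15;15;25m [38;2;15;15;25m[48;2;15;15;25m [38;2;35;35;50m[48;2;15;15;25m▌[38;2;15;15;25m[48;2;15;15;25m [38;2;15;15;25m[48;2;35;35;50m▌[38;2;15;15;25m[48;2;15;15;25m [38;2;15;15;25m[48;2;15;15;25m [38;2;35;35;50m[48;2;15;15;25m▌[38;2;255;100;100m[48;2;15;15;25m🬨[38;2;255;100;100m[48;2;35;35;50m🬝[38;2;255;100;100m[48;2;15;15;25m🬀[38;2;15;15;25m[48;2;15;15;25m [0m
[38;2;35;35;50m[48;2;15;15;25m🬂[38;2;35;35;50m[48;2;15;15;25m🬂[38;2;35;35;50m[48;2;15;15;25m🬕[38;2;35;35;50m[48;2;15;15;25m🬂[38;2;35;35;50m[48;2;15;15;25m🬨[38;2;35;35;50m[48;2;15;15;25m🬂[38;2;35;35;50m[48;2;15;15;25m🬂[38;2;255;100;100m[48;2;31;31;45m🬇[38;2;255;100;100m[48;2;255;100;100m [38;2;255;100;100m[48;2;35;35;50m🬛[38;2;35;35;50m[48;2;15;15;25m🬂[38;2;35;35;50m[48;2;15;15;25m🬂[0m
[38;2;15;15;25m[48;2;35;35;50m🬰[38;2;15;15;25m[48;2;35;35;50m🬰[38;2;35;35;50m[48;2;15;15;25m🬛[38;2;15;15;25m[48;2;35;35;50m🬰[38;2;15;15;25m[48;2;35;35;50m🬐[38;2;15;15;25m[48;2;35;35;50m🬰[38;2;15;15;25m[48;2;35;35;50m🬰[38;2;35;35;50m[48;2;15;15;25m🬛[38;2;23;23;35m[48;2;255;100;100m🬺[38;2;15;15;25m[48;2;35;35;50m🬐[38;2;15;15;25m[48;2;35;35;50m🬰[38;2;15;15;25m[48;2;35;35;50m🬰[0m
[38;2;15;15;25m[48;2;15;15;25m [38;2;15;15;25m[48;2;15;15;25m [38;2;35;35;50m[48;2;15;15;25m▌[38;2;15;15;25m[48;2;15;15;25m [38;2;15;15;25m[48;2;35;35;50m▌[38;2;15;15;25m[48;2;15;15;25m [38;2;15;15;25m[48;2;15;15;25m [38;2;35;35;50m[48;2;15;15;25m▌[38;2;15;15;25m[48;2;15;15;25m [38;2;15;15;25m[48;2;35;35;50m▌[38;2;15;15;25m[48;2;15;15;25m [38;2;15;15;25m[48;2;15;15;25m [0m
</frame>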